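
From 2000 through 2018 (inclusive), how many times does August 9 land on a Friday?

Day of week of August 9 in each year:
2000: Wed, 2001: Thu, 2002: Fri ✓, 2003: Sat, 2004: Mon, 2005: Tue, 2006: Wed, 2007: Thu, 2008: Sat, 2009: Sun, 2010: Mon, 2011: Tue, 2012: Thu, 2013: Fri ✓, 2014: Sat, 2015: Sun, 2016: Tue, 2017: Wed, 2018: Thu
Fridays: 2002, 2013.

2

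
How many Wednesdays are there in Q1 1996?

1 January 1996 is a Monday.
That's 91 days from start to end, counting both.
91 = 7 × 13, so the span is exactly 13 full weeks.
Each full week contributes one Wednesday: 13 so far.
Total: 13.

13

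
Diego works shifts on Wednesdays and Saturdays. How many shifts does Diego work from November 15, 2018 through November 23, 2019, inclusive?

107

November 15, 2018 is a Thursday.
That's 374 days from start to end, counting both.
374 = 7 × 53 + 3, so there are 53 full weeks plus 3 extra days.
Each full week contributes 2 days from the set (Wed, Sat): 53 × 2 = 106.
The 3 extra days are Thursday, Friday, Saturday — 1 of them qualifies.
Total: 106 + 1 = 107.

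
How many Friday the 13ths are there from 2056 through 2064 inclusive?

Friday-the-13ths by year:
2056: Oct
2057: Apr, Jul
2058: Sep, Dec
2059: Jun
2060: Feb, Aug
2061: May
2062: Jan, Oct
2063: Apr, Jul
2064: Jun

14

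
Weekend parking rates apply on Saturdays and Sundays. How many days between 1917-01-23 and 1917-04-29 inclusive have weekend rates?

28

1917-01-23 is a Tuesday.
From 1917-01-23 to 1917-04-29 is 97 days inclusive.
97 = 7 × 13 + 6, so there are 13 full weeks plus 6 extra days.
Each full week contributes 2 weekend days (Sat, Sun): 13 × 2 = 26.
The 6 extra days are Tuesday, Wednesday, Thursday, Friday, Saturday, Sunday — 2 of them qualify.
Total: 26 + 2 = 28.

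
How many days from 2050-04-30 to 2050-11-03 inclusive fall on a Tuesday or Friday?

2050-04-30 is a Saturday.
From 2050-04-30 to 2050-11-03 is 188 days inclusive.
188 = 7 × 26 + 6, so there are 26 full weeks plus 6 extra days.
Each full week contributes 2 days from the set (Tue, Fri): 26 × 2 = 52.
The 6 extra days are Sat, Sun, Mon, Tue, Wed, Thu — 1 of them qualifies.
Total: 52 + 1 = 53.

53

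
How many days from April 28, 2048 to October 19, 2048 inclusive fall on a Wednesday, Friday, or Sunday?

April 28, 2048 is a Tuesday.
The range spans 175 days (inclusive of both endpoints).
175 = 7 × 25, so the span is exactly 25 full weeks.
Each full week contributes 3 days from the set (Wed, Fri, Sun): 25 × 3 = 75.
Total: 75.

75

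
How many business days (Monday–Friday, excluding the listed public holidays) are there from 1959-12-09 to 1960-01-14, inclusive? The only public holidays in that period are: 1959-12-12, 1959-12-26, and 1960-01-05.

1959-12-09 is a Wednesday.
That's 37 days from start to end, counting both.
37 = 7 × 5 + 2, so there are 5 full weeks plus 2 extra days.
Each full week contributes 5 weekdays (Mon–Fri): 5 × 5 = 25.
The 2 extra days are Wed, Thu — 2 of them qualify.
Total: 25 + 2 = 27.
Holidays: 1959-12-12 (Sat); 1959-12-26 (Sat); 1960-01-05 (Tue).
1 of the 3 holidays fall on weekdays; the rest are weekends and were already excluded.
Business days: 27 − 1 = 26.

26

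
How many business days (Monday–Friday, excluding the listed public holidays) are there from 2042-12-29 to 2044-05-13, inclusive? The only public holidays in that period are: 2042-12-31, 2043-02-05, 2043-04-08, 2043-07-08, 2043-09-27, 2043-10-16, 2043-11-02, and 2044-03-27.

354 business days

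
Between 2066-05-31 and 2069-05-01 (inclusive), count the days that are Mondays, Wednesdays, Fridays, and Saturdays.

2066-05-31 is a Monday.
The range spans 1067 days (inclusive of both endpoints).
1067 = 7 × 152 + 3, so there are 152 full weeks plus 3 extra days.
Each full week contributes 4 days from the set (Mon, Wed, Fri, Sat): 152 × 4 = 608.
The 3 extra days are Mon, Tue, Wed — 2 of them qualify.
Total: 608 + 2 = 610.

610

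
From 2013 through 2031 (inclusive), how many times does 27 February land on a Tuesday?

3

Day of week of February 27 in each year:
2013: Wed, 2014: Thu, 2015: Fri, 2016: Sat, 2017: Mon, 2018: Tue ✓, 2019: Wed, 2020: Thu, 2021: Sat, 2022: Sun, 2023: Mon, 2024: Tue ✓, 2025: Thu, 2026: Fri, 2027: Sat, 2028: Sun, 2029: Tue ✓, 2030: Wed, 2031: Thu
Tuesdays: 2018, 2024, 2029.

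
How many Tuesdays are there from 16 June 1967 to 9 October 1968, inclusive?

69

16 June 1967 is a Friday.
That's 482 days from start to end, counting both.
482 = 7 × 68 + 6, so there are 68 full weeks plus 6 extra days.
Each full week contributes one Tuesday: 68 so far.
The 6 extra days are Fri, Sat, Sun, Mon, Tue, Wed — 1 of them qualifies.
Total: 68 + 1 = 69.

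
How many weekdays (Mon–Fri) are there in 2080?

1 January 2080 is a Monday.
The range spans 366 days (inclusive of both endpoints).
366 = 7 × 52 + 2, so there are 52 full weeks plus 2 extra days.
Each full week contributes 5 weekdays (Mon–Fri): 52 × 5 = 260.
The 2 extra days are Monday, Tuesday — 2 of them qualify.
Total: 260 + 2 = 262.

262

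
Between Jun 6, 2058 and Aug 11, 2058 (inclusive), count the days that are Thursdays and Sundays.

Jun 6, 2058 is a Thursday.
From Jun 6, 2058 to Aug 11, 2058 is 67 days inclusive.
67 = 7 × 9 + 4, so there are 9 full weeks plus 4 extra days.
Each full week contributes 2 days from the set (Thu, Sun): 9 × 2 = 18.
The 4 extra days are Thursday, Friday, Saturday, Sunday — 2 of them qualify.
Total: 18 + 2 = 20.

20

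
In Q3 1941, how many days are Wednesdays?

1 July 1941 is a Tuesday.
That's 92 days from start to end, counting both.
92 = 7 × 13 + 1, so there are 13 full weeks plus 1 extra day.
Each full week contributes one Wednesday: 13 so far.
The 1 extra day is Tue — none qualify.
Total: 13 + 0 = 13.

13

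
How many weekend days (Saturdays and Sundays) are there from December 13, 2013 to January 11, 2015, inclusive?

December 13, 2013 is a Friday.
The range spans 395 days (inclusive of both endpoints).
395 = 7 × 56 + 3, so there are 56 full weeks plus 3 extra days.
Each full week contributes 2 weekend days (Sat, Sun): 56 × 2 = 112.
The 3 extra days are Friday, Saturday, Sunday — 2 of them qualify.
Total: 112 + 2 = 114.

114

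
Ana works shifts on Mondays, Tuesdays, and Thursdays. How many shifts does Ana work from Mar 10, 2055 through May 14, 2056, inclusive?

184

Mar 10, 2055 is a Wednesday.
From Mar 10, 2055 to May 14, 2056 is 432 days inclusive.
432 = 7 × 61 + 5, so there are 61 full weeks plus 5 extra days.
Each full week contributes 3 days from the set (Mon, Tue, Thu): 61 × 3 = 183.
The 5 extra days are Wed, Thu, Fri, Sat, Sun — 1 of them qualifies.
Total: 183 + 1 = 184.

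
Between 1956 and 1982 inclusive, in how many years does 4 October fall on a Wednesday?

4

Day of week of October 4 in each year:
1956: Thu, 1957: Fri, 1958: Sat, 1959: Sun, 1960: Tue, 1961: Wed ✓, 1962: Thu, 1963: Fri, 1964: Sun, 1965: Mon, 1966: Tue, 1967: Wed ✓, 1968: Fri, 1969: Sat, 1970: Sun, 1971: Mon, 1972: Wed ✓, 1973: Thu, 1974: Fri, 1975: Sat, 1976: Mon, 1977: Tue, 1978: Wed ✓, 1979: Thu, 1980: Sat, 1981: Sun, 1982: Mon
Wednesdays: 1961, 1967, 1972, 1978.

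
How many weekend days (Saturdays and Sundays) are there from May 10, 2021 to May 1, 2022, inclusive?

May 10, 2021 is a Monday.
From May 10, 2021 to May 1, 2022 is 357 days inclusive.
357 = 7 × 51, so the span is exactly 51 full weeks.
Each full week contributes 2 weekend days (Sat, Sun): 51 × 2 = 102.

102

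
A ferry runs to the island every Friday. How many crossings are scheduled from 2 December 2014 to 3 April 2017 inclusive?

122

2 December 2014 is a Tuesday.
The range spans 854 days (inclusive of both endpoints).
854 = 7 × 122, so the span is exactly 122 full weeks.
Each full week contributes one Friday: 122 so far.
Total: 122.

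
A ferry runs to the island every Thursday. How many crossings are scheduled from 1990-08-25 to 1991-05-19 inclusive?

1990-08-25 is a Saturday.
That's 268 days from start to end, counting both.
268 = 7 × 38 + 2, so there are 38 full weeks plus 2 extra days.
Each full week contributes one Thursday: 38 so far.
The 2 extra days are Saturday, Sunday — none qualify.
Total: 38 + 0 = 38.

38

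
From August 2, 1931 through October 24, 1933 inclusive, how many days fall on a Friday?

August 2, 1931 is a Sunday.
From August 2, 1931 to October 24, 1933 is 815 days inclusive.
815 = 7 × 116 + 3, so there are 116 full weeks plus 3 extra days.
Each full week contributes one Friday: 116 so far.
The 3 extra days are Sun, Mon, Tue — none qualify.
Total: 116 + 0 = 116.

116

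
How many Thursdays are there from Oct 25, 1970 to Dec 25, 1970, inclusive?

9

Oct 25, 1970 is a Sunday.
That's 62 days from start to end, counting both.
62 = 7 × 8 + 6, so there are 8 full weeks plus 6 extra days.
Each full week contributes one Thursday: 8 so far.
The 6 extra days are Sun, Mon, Tue, Wed, Thu, Fri — 1 of them qualifies.
Total: 8 + 1 = 9.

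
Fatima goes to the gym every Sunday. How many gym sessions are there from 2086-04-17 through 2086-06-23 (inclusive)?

10

2086-04-17 is a Wednesday.
From 2086-04-17 to 2086-06-23 is 68 days inclusive.
68 = 7 × 9 + 5, so there are 9 full weeks plus 5 extra days.
Each full week contributes one Sunday: 9 so far.
The 5 extra days are Wednesday, Thursday, Friday, Saturday, Sunday — 1 of them qualifies.
Total: 9 + 1 = 10.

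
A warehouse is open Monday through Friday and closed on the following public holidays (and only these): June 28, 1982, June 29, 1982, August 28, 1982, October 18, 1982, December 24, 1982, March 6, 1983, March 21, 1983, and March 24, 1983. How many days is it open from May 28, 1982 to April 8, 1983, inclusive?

May 28, 1982 is a Friday.
That's 316 days from start to end, counting both.
316 = 7 × 45 + 1, so there are 45 full weeks plus 1 extra day.
Each full week contributes 5 weekdays (Mon–Fri): 45 × 5 = 225.
The 1 extra day is Friday — 1 of them qualifies.
Total: 225 + 1 = 226.
Holidays: June 28, 1982 (Mon); June 29, 1982 (Tue); August 28, 1982 (Sat); October 18, 1982 (Mon); December 24, 1982 (Fri); March 6, 1983 (Sun); March 21, 1983 (Mon); March 24, 1983 (Thu).
6 of the 8 holidays fall on weekdays; the rest are weekends and were already excluded.
Business days: 226 − 6 = 220.

220 working days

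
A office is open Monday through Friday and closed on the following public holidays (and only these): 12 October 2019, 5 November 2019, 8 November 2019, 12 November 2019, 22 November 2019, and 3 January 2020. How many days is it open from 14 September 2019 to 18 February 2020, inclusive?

107

14 September 2019 is a Saturday.
That's 158 days from start to end, counting both.
158 = 7 × 22 + 4, so there are 22 full weeks plus 4 extra days.
Each full week contributes 5 weekdays (Mon–Fri): 22 × 5 = 110.
The 4 extra days are Sat, Sun, Mon, Tue — 2 of them qualify.
Total: 110 + 2 = 112.
Holidays: 12 October 2019 (Sat); 5 November 2019 (Tue); 8 November 2019 (Fri); 12 November 2019 (Tue); 22 November 2019 (Fri); 3 January 2020 (Fri).
5 of the 6 holidays fall on weekdays; the rest are weekends and were already excluded.
Business days: 112 − 5 = 107.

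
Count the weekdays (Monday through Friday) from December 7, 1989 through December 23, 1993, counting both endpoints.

1056

December 7, 1989 is a Thursday.
From December 7, 1989 to December 23, 1993 is 1478 days inclusive.
1478 = 7 × 211 + 1, so there are 211 full weeks plus 1 extra day.
Each full week contributes 5 weekdays (Mon–Fri): 211 × 5 = 1055.
The 1 extra day is Thu — 1 of them qualifies.
Total: 1055 + 1 = 1056.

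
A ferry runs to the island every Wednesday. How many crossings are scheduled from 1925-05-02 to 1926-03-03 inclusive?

44

1925-05-02 is a Saturday.
The range spans 306 days (inclusive of both endpoints).
306 = 7 × 43 + 5, so there are 43 full weeks plus 5 extra days.
Each full week contributes one Wednesday: 43 so far.
The 5 extra days are Sat, Sun, Mon, Tue, Wed — 1 of them qualifies.
Total: 43 + 1 = 44.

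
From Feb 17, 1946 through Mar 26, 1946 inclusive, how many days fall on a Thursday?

5

Feb 17, 1946 is a Sunday.
The range spans 38 days (inclusive of both endpoints).
38 = 7 × 5 + 3, so there are 5 full weeks plus 3 extra days.
Each full week contributes one Thursday: 5 so far.
The 3 extra days are Sunday, Monday, Tuesday — none qualify.
Total: 5 + 0 = 5.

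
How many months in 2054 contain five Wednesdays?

4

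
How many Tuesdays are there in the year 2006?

52

2006-01-01 is a Sunday.
That's 365 days from start to end, counting both.
365 = 7 × 52 + 1, so there are 52 full weeks plus 1 extra day.
Each full week contributes one Tuesday: 52 so far.
The 1 extra day is Sun — none qualify.
Total: 52 + 0 = 52.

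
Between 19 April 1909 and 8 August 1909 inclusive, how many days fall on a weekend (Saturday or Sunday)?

32

19 April 1909 is a Monday.
The range spans 112 days (inclusive of both endpoints).
112 = 7 × 16, so the span is exactly 16 full weeks.
Each full week contributes 2 weekend days (Sat, Sun): 16 × 2 = 32.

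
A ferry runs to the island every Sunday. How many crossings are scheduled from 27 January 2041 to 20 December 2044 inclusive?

204

27 January 2041 is a Sunday.
The range spans 1424 days (inclusive of both endpoints).
1424 = 7 × 203 + 3, so there are 203 full weeks plus 3 extra days.
Each full week contributes one Sunday: 203 so far.
The 3 extra days are Sun, Mon, Tue — 1 of them qualifies.
Total: 203 + 1 = 204.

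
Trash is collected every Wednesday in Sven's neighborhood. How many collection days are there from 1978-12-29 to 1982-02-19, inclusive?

164 Wednesdays

1978-12-29 is a Friday.
The range spans 1149 days (inclusive of both endpoints).
1149 = 7 × 164 + 1, so there are 164 full weeks plus 1 extra day.
Each full week contributes one Wednesday: 164 so far.
The 1 extra day is Fri — none qualify.
Total: 164 + 0 = 164.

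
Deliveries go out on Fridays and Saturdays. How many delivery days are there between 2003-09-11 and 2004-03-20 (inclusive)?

56

2003-09-11 is a Thursday.
The range spans 192 days (inclusive of both endpoints).
192 = 7 × 27 + 3, so there are 27 full weeks plus 3 extra days.
Each full week contributes 2 days from the set (Fri, Sat): 27 × 2 = 54.
The 3 extra days are Thursday, Friday, Saturday — 2 of them qualify.
Total: 54 + 2 = 56.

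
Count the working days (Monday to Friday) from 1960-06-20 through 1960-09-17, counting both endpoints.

1960-06-20 is a Monday.
From 1960-06-20 to 1960-09-17 is 90 days inclusive.
90 = 7 × 12 + 6, so there are 12 full weeks plus 6 extra days.
Each full week contributes 5 weekdays (Mon–Fri): 12 × 5 = 60.
The 6 extra days are Monday, Tuesday, Wednesday, Thursday, Friday, Saturday — 5 of them qualify.
Total: 60 + 5 = 65.

65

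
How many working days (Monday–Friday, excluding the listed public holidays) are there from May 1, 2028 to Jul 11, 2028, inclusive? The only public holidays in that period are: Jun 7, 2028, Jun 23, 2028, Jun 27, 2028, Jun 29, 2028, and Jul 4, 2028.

47 working days

May 1, 2028 is a Monday.
That's 72 days from start to end, counting both.
72 = 7 × 10 + 2, so there are 10 full weeks plus 2 extra days.
Each full week contributes 5 weekdays (Mon–Fri): 10 × 5 = 50.
The 2 extra days are Mon, Tue — 2 of them qualify.
Total: 50 + 2 = 52.
Holidays: Jun 7, 2028 (Wed); Jun 23, 2028 (Fri); Jun 27, 2028 (Tue); Jun 29, 2028 (Thu); Jul 4, 2028 (Tue).
All 5 holidays fall on weekdays, so subtract 5.
Business days: 52 − 5 = 47.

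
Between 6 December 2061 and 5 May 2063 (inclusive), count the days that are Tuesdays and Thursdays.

6 December 2061 is a Tuesday.
The range spans 516 days (inclusive of both endpoints).
516 = 7 × 73 + 5, so there are 73 full weeks plus 5 extra days.
Each full week contributes 2 days from the set (Tue, Thu): 73 × 2 = 146.
The 5 extra days are Tuesday, Wednesday, Thursday, Friday, Saturday — 2 of them qualify.
Total: 146 + 2 = 148.

148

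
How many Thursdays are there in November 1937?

November 1, 1937 is a Monday.
That's 30 days from start to end, counting both.
30 = 7 × 4 + 2, so there are 4 full weeks plus 2 extra days.
Each full week contributes one Thursday: 4 so far.
The 2 extra days are Monday, Tuesday — none qualify.
Total: 4 + 0 = 4.

4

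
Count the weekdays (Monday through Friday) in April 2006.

2006-04-01 is a Saturday.
The range spans 30 days (inclusive of both endpoints).
30 = 7 × 4 + 2, so there are 4 full weeks plus 2 extra days.
Each full week contributes 5 weekdays (Mon–Fri): 4 × 5 = 20.
The 2 extra days are Sat, Sun — none qualify.
Total: 20 + 0 = 20.

20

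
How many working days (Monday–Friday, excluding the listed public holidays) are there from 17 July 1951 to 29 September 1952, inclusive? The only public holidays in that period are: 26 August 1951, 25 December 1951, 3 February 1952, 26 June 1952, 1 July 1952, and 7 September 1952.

17 July 1951 is a Tuesday.
The range spans 441 days (inclusive of both endpoints).
441 = 7 × 63, so the span is exactly 63 full weeks.
Each full week contributes 5 weekdays (Mon–Fri): 63 × 5 = 315.
Holidays: 26 August 1951 (Sun); 25 December 1951 (Tue); 3 February 1952 (Sun); 26 June 1952 (Thu); 1 July 1952 (Tue); 7 September 1952 (Sun).
3 of the 6 holidays fall on weekdays; the rest are weekends and were already excluded.
Business days: 315 − 3 = 312.

312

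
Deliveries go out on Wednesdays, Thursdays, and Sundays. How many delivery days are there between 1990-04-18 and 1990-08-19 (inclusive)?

54

1990-04-18 is a Wednesday.
From 1990-04-18 to 1990-08-19 is 124 days inclusive.
124 = 7 × 17 + 5, so there are 17 full weeks plus 5 extra days.
Each full week contributes 3 days from the set (Wed, Thu, Sun): 17 × 3 = 51.
The 5 extra days are Wednesday, Thursday, Friday, Saturday, Sunday — 3 of them qualify.
Total: 51 + 3 = 54.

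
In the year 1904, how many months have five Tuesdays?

A month has five Tuesdays exactly when Tuesday falls within its first (length − 28) days.
Jan: 31 days, starts Fri → 5 of Fri, Sat, Sun
Feb: 29 days, starts Mon → 5 of Mon
Mar: 31 days, starts Tue → 5 of Tue, Wed, Thu ✓
Apr: 30 days, starts Fri → 5 of Fri, Sat
May: 31 days, starts Sun → 5 of Sun, Mon, Tue ✓
Jun: 30 days, starts Wed → 5 of Wed, Thu
Jul: 31 days, starts Fri → 5 of Fri, Sat, Sun
Aug: 31 days, starts Mon → 5 of Mon, Tue, Wed ✓
Sep: 30 days, starts Thu → 5 of Thu, Fri
Oct: 31 days, starts Sat → 5 of Sat, Sun, Mon
Nov: 30 days, starts Tue → 5 of Tue, Wed ✓
Dec: 31 days, starts Thu → 5 of Thu, Fri, Sat
Months with five Tuesdays: Mar, May, Aug, Nov.

4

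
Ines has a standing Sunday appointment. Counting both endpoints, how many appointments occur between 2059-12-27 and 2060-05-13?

2059-12-27 is a Saturday.
That's 139 days from start to end, counting both.
139 = 7 × 19 + 6, so there are 19 full weeks plus 6 extra days.
Each full week contributes one Sunday: 19 so far.
The 6 extra days are Sat, Sun, Mon, Tue, Wed, Thu — 1 of them qualifies.
Total: 19 + 1 = 20.

20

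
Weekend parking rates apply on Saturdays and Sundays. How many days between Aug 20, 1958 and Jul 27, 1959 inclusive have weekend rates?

98

Aug 20, 1958 is a Wednesday.
That's 342 days from start to end, counting both.
342 = 7 × 48 + 6, so there are 48 full weeks plus 6 extra days.
Each full week contributes 2 weekend days (Sat, Sun): 48 × 2 = 96.
The 6 extra days are Wednesday, Thursday, Friday, Saturday, Sunday, Monday — 2 of them qualify.
Total: 96 + 2 = 98.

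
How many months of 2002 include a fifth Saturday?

A month has five Saturdays exactly when Saturday falls within its first (length − 28) days.
Jan: 31 days, starts Tue → 5 of Tue, Wed, Thu
Feb: 28 days, starts Fri → 5 of (none)
Mar: 31 days, starts Fri → 5 of Fri, Sat, Sun ✓
Apr: 30 days, starts Mon → 5 of Mon, Tue
May: 31 days, starts Wed → 5 of Wed, Thu, Fri
Jun: 30 days, starts Sat → 5 of Sat, Sun ✓
Jul: 31 days, starts Mon → 5 of Mon, Tue, Wed
Aug: 31 days, starts Thu → 5 of Thu, Fri, Sat ✓
Sep: 30 days, starts Sun → 5 of Sun, Mon
Oct: 31 days, starts Tue → 5 of Tue, Wed, Thu
Nov: 30 days, starts Fri → 5 of Fri, Sat ✓
Dec: 31 days, starts Sun → 5 of Sun, Mon, Tue
Months with five Saturdays: Mar, Jun, Aug, Nov.

4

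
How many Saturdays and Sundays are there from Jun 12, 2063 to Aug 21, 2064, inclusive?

Jun 12, 2063 is a Tuesday.
The range spans 437 days (inclusive of both endpoints).
437 = 7 × 62 + 3, so there are 62 full weeks plus 3 extra days.
Each full week contributes 2 weekend days (Sat, Sun): 62 × 2 = 124.
The 3 extra days are Tuesday, Wednesday, Thursday — none qualify.
Total: 124 + 0 = 124.

124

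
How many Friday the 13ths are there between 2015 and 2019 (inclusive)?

Friday-the-13ths by year:
2015: Feb, Mar, Nov
2016: May
2017: Jan, Oct
2018: Apr, Jul
2019: Sep, Dec

10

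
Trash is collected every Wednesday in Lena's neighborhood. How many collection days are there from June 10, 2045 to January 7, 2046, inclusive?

June 10, 2045 is a Saturday.
That's 212 days from start to end, counting both.
212 = 7 × 30 + 2, so there are 30 full weeks plus 2 extra days.
Each full week contributes one Wednesday: 30 so far.
The 2 extra days are Saturday, Sunday — none qualify.
Total: 30 + 0 = 30.

30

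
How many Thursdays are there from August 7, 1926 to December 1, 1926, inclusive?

August 7, 1926 is a Saturday.
The range spans 117 days (inclusive of both endpoints).
117 = 7 × 16 + 5, so there are 16 full weeks plus 5 extra days.
Each full week contributes one Thursday: 16 so far.
The 5 extra days are Sat, Sun, Mon, Tue, Wed — none qualify.
Total: 16 + 0 = 16.

16 Thursdays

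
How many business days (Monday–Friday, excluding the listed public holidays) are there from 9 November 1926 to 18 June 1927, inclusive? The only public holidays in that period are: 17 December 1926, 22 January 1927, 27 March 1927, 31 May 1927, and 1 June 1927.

156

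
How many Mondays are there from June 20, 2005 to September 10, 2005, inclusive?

12

June 20, 2005 is a Monday.
From June 20, 2005 to September 10, 2005 is 83 days inclusive.
83 = 7 × 11 + 6, so there are 11 full weeks plus 6 extra days.
Each full week contributes one Monday: 11 so far.
The 6 extra days are Mon, Tue, Wed, Thu, Fri, Sat — 1 of them qualifies.
Total: 11 + 1 = 12.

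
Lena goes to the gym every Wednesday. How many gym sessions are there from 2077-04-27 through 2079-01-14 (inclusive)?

90

2077-04-27 is a Tuesday.
From 2077-04-27 to 2079-01-14 is 628 days inclusive.
628 = 7 × 89 + 5, so there are 89 full weeks plus 5 extra days.
Each full week contributes one Wednesday: 89 so far.
The 5 extra days are Tuesday, Wednesday, Thursday, Friday, Saturday — 1 of them qualifies.
Total: 89 + 1 = 90.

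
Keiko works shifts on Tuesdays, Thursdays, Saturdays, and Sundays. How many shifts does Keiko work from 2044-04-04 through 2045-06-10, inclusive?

247

2044-04-04 is a Monday.
That's 433 days from start to end, counting both.
433 = 7 × 61 + 6, so there are 61 full weeks plus 6 extra days.
Each full week contributes 4 days from the set (Tue, Thu, Sat, Sun): 61 × 4 = 244.
The 6 extra days are Mon, Tue, Wed, Thu, Fri, Sat — 3 of them qualify.
Total: 244 + 3 = 247.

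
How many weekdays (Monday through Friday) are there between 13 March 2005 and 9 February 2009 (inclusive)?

1021 weekdays

13 March 2005 is a Sunday.
From 13 March 2005 to 9 February 2009 is 1430 days inclusive.
1430 = 7 × 204 + 2, so there are 204 full weeks plus 2 extra days.
Each full week contributes 5 weekdays (Mon–Fri): 204 × 5 = 1020.
The 2 extra days are Sunday, Monday — 1 of them qualifies.
Total: 1020 + 1 = 1021.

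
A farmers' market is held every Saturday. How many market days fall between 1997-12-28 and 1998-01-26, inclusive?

1997-12-28 is a Sunday.
The range spans 30 days (inclusive of both endpoints).
30 = 7 × 4 + 2, so there are 4 full weeks plus 2 extra days.
Each full week contributes one Saturday: 4 so far.
The 2 extra days are Sunday, Monday — none qualify.
Total: 4 + 0 = 4.

4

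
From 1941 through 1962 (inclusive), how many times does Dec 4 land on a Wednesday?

Day of week of December 4 in each year:
1941: Thu, 1942: Fri, 1943: Sat, 1944: Mon, 1945: Tue, 1946: Wed ✓, 1947: Thu, 1948: Sat, 1949: Sun, 1950: Mon, 1951: Tue, 1952: Thu, 1953: Fri, 1954: Sat, 1955: Sun, 1956: Tue, 1957: Wed ✓, 1958: Thu, 1959: Fri, 1960: Sun, 1961: Mon, 1962: Tue
Wednesdays: 1946, 1957.

2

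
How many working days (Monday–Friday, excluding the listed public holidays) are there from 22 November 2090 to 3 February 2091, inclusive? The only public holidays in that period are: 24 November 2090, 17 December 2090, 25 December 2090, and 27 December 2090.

22 November 2090 is a Wednesday.
The range spans 74 days (inclusive of both endpoints).
74 = 7 × 10 + 4, so there are 10 full weeks plus 4 extra days.
Each full week contributes 5 weekdays (Mon–Fri): 10 × 5 = 50.
The 4 extra days are Wednesday, Thursday, Friday, Saturday — 3 of them qualify.
Total: 50 + 3 = 53.
Holidays: 24 November 2090 (Fri); 17 December 2090 (Sun); 25 December 2090 (Mon); 27 December 2090 (Wed).
3 of the 4 holidays fall on weekdays; the rest are weekends and were already excluded.
Business days: 53 − 3 = 50.

50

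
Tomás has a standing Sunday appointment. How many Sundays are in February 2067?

4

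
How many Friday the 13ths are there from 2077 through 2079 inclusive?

Friday-the-13ths by year:
2077: Aug
2078: May
2079: Jan, Oct

4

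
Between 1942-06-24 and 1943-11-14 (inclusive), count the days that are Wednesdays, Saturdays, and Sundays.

219

1942-06-24 is a Wednesday.
The range spans 509 days (inclusive of both endpoints).
509 = 7 × 72 + 5, so there are 72 full weeks plus 5 extra days.
Each full week contributes 3 days from the set (Wed, Sat, Sun): 72 × 3 = 216.
The 5 extra days are Wed, Thu, Fri, Sat, Sun — 3 of them qualify.
Total: 216 + 3 = 219.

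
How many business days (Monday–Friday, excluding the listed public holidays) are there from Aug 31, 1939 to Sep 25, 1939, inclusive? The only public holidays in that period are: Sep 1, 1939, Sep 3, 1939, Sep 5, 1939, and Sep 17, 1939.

16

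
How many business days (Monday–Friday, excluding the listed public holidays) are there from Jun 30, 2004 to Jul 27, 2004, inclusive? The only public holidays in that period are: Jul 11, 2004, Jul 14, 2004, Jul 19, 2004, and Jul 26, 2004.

Jun 30, 2004 is a Wednesday.
The range spans 28 days (inclusive of both endpoints).
28 = 7 × 4, so the span is exactly 4 full weeks.
Each full week contributes 5 weekdays (Mon–Fri): 4 × 5 = 20.
Total: 20.
Holidays: Jul 11, 2004 (Sun); Jul 14, 2004 (Wed); Jul 19, 2004 (Mon); Jul 26, 2004 (Mon).
3 of the 4 holidays fall on weekdays; the rest are weekends and were already excluded.
Business days: 20 − 3 = 17.

17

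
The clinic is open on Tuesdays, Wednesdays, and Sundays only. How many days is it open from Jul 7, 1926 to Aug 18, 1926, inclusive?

Jul 7, 1926 is a Wednesday.
From Jul 7, 1926 to Aug 18, 1926 is 43 days inclusive.
43 = 7 × 6 + 1, so there are 6 full weeks plus 1 extra day.
Each full week contributes 3 days from the set (Tue, Wed, Sun): 6 × 3 = 18.
The 1 extra day is Wed — 1 of them qualifies.
Total: 18 + 1 = 19.

19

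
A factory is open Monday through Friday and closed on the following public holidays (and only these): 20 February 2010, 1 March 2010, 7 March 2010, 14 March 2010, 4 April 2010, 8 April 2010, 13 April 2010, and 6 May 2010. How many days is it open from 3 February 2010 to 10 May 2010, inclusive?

3 February 2010 is a Wednesday.
From 3 February 2010 to 10 May 2010 is 97 days inclusive.
97 = 7 × 13 + 6, so there are 13 full weeks plus 6 extra days.
Each full week contributes 5 weekdays (Mon–Fri): 13 × 5 = 65.
The 6 extra days are Wednesday, Thursday, Friday, Saturday, Sunday, Monday — 4 of them qualify.
Total: 65 + 4 = 69.
Holidays: 20 February 2010 (Sat); 1 March 2010 (Mon); 7 March 2010 (Sun); 14 March 2010 (Sun); 4 April 2010 (Sun); 8 April 2010 (Thu); 13 April 2010 (Tue); 6 May 2010 (Thu).
4 of the 8 holidays fall on weekdays; the rest are weekends and were already excluded.
Business days: 69 − 4 = 65.

65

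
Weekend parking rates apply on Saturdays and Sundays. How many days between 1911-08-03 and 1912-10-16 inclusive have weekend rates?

126

1911-08-03 is a Thursday.
The range spans 441 days (inclusive of both endpoints).
441 = 7 × 63, so the span is exactly 63 full weeks.
Each full week contributes 2 weekend days (Sat, Sun): 63 × 2 = 126.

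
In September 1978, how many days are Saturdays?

5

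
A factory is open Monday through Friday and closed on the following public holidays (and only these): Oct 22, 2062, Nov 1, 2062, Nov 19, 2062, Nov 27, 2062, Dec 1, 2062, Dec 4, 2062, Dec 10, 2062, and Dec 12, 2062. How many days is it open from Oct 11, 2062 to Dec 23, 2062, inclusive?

Oct 11, 2062 is a Wednesday.
That's 74 days from start to end, counting both.
74 = 7 × 10 + 4, so there are 10 full weeks plus 4 extra days.
Each full week contributes 5 weekdays (Mon–Fri): 10 × 5 = 50.
The 4 extra days are Wed, Thu, Fri, Sat — 3 of them qualify.
Total: 50 + 3 = 53.
Holidays: Oct 22, 2062 (Sun); Nov 1, 2062 (Wed); Nov 19, 2062 (Sun); Nov 27, 2062 (Mon); Dec 1, 2062 (Fri); Dec 4, 2062 (Mon); Dec 10, 2062 (Sun); Dec 12, 2062 (Tue).
5 of the 8 holidays fall on weekdays; the rest are weekends and were already excluded.
Business days: 53 − 5 = 48.

48 business days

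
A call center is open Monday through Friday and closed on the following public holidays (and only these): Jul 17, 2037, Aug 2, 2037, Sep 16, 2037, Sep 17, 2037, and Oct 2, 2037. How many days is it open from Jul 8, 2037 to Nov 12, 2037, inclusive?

Jul 8, 2037 is a Wednesday.
That's 128 days from start to end, counting both.
128 = 7 × 18 + 2, so there are 18 full weeks plus 2 extra days.
Each full week contributes 5 weekdays (Mon–Fri): 18 × 5 = 90.
The 2 extra days are Wednesday, Thursday — 2 of them qualify.
Total: 90 + 2 = 92.
Holidays: Jul 17, 2037 (Fri); Aug 2, 2037 (Sun); Sep 16, 2037 (Wed); Sep 17, 2037 (Thu); Oct 2, 2037 (Fri).
4 of the 5 holidays fall on weekdays; the rest are weekends and were already excluded.
Business days: 92 − 4 = 88.

88 business days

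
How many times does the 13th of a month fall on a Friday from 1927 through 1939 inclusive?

Friday-the-13ths by year:
1927: May
1928: Jan, Apr, Jul
1929: Sep, Dec
1930: Jun
1931: Feb, Mar, Nov
1932: May
1933: Jan, Oct
1934: Apr, Jul
1935: Sep, Dec
1936: Mar, Nov
1937: Aug
1938: May
1939: Jan, Oct

23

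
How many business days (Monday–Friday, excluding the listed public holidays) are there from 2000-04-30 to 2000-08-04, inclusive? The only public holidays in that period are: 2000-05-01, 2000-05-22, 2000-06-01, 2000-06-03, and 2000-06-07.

2000-04-30 is a Sunday.
That's 97 days from start to end, counting both.
97 = 7 × 13 + 6, so there are 13 full weeks plus 6 extra days.
Each full week contributes 5 weekdays (Mon–Fri): 13 × 5 = 65.
The 6 extra days are Sunday, Monday, Tuesday, Wednesday, Thursday, Friday — 5 of them qualify.
Total: 65 + 5 = 70.
Holidays: 2000-05-01 (Mon); 2000-05-22 (Mon); 2000-06-01 (Thu); 2000-06-03 (Sat); 2000-06-07 (Wed).
4 of the 5 holidays fall on weekdays; the rest are weekends and were already excluded.
Business days: 70 − 4 = 66.

66 business days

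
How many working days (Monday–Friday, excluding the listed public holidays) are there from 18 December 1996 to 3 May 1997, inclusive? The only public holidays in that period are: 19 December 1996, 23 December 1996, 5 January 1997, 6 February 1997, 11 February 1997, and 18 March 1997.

18 December 1996 is a Wednesday.
That's 137 days from start to end, counting both.
137 = 7 × 19 + 4, so there are 19 full weeks plus 4 extra days.
Each full week contributes 5 weekdays (Mon–Fri): 19 × 5 = 95.
The 4 extra days are Wed, Thu, Fri, Sat — 3 of them qualify.
Total: 95 + 3 = 98.
Holidays: 19 December 1996 (Thu); 23 December 1996 (Mon); 5 January 1997 (Sun); 6 February 1997 (Thu); 11 February 1997 (Tue); 18 March 1997 (Tue).
5 of the 6 holidays fall on weekdays; the rest are weekends and were already excluded.
Business days: 98 − 5 = 93.

93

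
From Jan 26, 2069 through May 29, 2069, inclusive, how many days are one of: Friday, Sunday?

35

Jan 26, 2069 is a Saturday.
From Jan 26, 2069 to May 29, 2069 is 124 days inclusive.
124 = 7 × 17 + 5, so there are 17 full weeks plus 5 extra days.
Each full week contributes 2 days from the set (Fri, Sun): 17 × 2 = 34.
The 5 extra days are Sat, Sun, Mon, Tue, Wed — 1 of them qualifies.
Total: 34 + 1 = 35.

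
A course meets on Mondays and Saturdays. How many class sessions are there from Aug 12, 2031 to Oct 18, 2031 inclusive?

Aug 12, 2031 is a Tuesday.
The range spans 68 days (inclusive of both endpoints).
68 = 7 × 9 + 5, so there are 9 full weeks plus 5 extra days.
Each full week contributes 2 days from the set (Mon, Sat): 9 × 2 = 18.
The 5 extra days are Tuesday, Wednesday, Thursday, Friday, Saturday — 1 of them qualifies.
Total: 18 + 1 = 19.

19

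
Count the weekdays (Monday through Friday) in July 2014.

23 weekdays

Jul 1, 2014 is a Tuesday.
From Jul 1, 2014 to Jul 31, 2014 is 31 days inclusive.
31 = 7 × 4 + 3, so there are 4 full weeks plus 3 extra days.
Each full week contributes 5 weekdays (Mon–Fri): 4 × 5 = 20.
The 3 extra days are Tue, Wed, Thu — 3 of them qualify.
Total: 20 + 3 = 23.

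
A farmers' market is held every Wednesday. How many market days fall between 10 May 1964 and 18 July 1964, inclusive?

10 May 1964 is a Sunday.
The range spans 70 days (inclusive of both endpoints).
70 = 7 × 10, so the span is exactly 10 full weeks.
Each full week contributes one Wednesday: 10 so far.

10 Wednesdays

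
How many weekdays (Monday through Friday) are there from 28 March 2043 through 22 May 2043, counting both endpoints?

40 weekdays

28 March 2043 is a Saturday.
That's 56 days from start to end, counting both.
56 = 7 × 8, so the span is exactly 8 full weeks.
Each full week contributes 5 weekdays (Mon–Fri): 8 × 5 = 40.
Total: 40.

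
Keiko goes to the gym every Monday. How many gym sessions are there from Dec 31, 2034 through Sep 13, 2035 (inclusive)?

Dec 31, 2034 is a Sunday.
The range spans 257 days (inclusive of both endpoints).
257 = 7 × 36 + 5, so there are 36 full weeks plus 5 extra days.
Each full week contributes one Monday: 36 so far.
The 5 extra days are Sun, Mon, Tue, Wed, Thu — 1 of them qualifies.
Total: 36 + 1 = 37.

37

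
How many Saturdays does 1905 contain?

52

January 1, 1905 is a Sunday.
From January 1, 1905 to December 31, 1905 is 365 days inclusive.
365 = 7 × 52 + 1, so there are 52 full weeks plus 1 extra day.
Each full week contributes one Saturday: 52 so far.
The 1 extra day is Sunday — none qualify.
Total: 52 + 0 = 52.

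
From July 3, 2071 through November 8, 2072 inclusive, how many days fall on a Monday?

71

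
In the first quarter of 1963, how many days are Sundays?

January 1, 1963 is a Tuesday.
The range spans 90 days (inclusive of both endpoints).
90 = 7 × 12 + 6, so there are 12 full weeks plus 6 extra days.
Each full week contributes one Sunday: 12 so far.
The 6 extra days are Tue, Wed, Thu, Fri, Sat, Sun — 1 of them qualifies.
Total: 12 + 1 = 13.

13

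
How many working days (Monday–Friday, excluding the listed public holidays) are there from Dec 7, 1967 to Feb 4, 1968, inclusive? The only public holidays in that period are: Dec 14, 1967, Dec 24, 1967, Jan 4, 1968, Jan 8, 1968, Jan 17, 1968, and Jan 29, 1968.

Dec 7, 1967 is a Thursday.
That's 60 days from start to end, counting both.
60 = 7 × 8 + 4, so there are 8 full weeks plus 4 extra days.
Each full week contributes 5 weekdays (Mon–Fri): 8 × 5 = 40.
The 4 extra days are Thu, Fri, Sat, Sun — 2 of them qualify.
Total: 40 + 2 = 42.
Holidays: Dec 14, 1967 (Thu); Dec 24, 1967 (Sun); Jan 4, 1968 (Thu); Jan 8, 1968 (Mon); Jan 17, 1968 (Wed); Jan 29, 1968 (Mon).
5 of the 6 holidays fall on weekdays; the rest are weekends and were already excluded.
Business days: 42 − 5 = 37.

37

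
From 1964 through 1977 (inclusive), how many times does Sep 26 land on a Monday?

2

Day of week of September 26 in each year:
1964: Sat, 1965: Sun, 1966: Mon ✓, 1967: Tue, 1968: Thu, 1969: Fri, 1970: Sat, 1971: Sun, 1972: Tue, 1973: Wed, 1974: Thu, 1975: Fri, 1976: Sun, 1977: Mon ✓
Mondays: 1966, 1977.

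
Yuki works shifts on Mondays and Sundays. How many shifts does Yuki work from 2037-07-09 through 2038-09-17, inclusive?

2037-07-09 is a Thursday.
From 2037-07-09 to 2038-09-17 is 436 days inclusive.
436 = 7 × 62 + 2, so there are 62 full weeks plus 2 extra days.
Each full week contributes 2 days from the set (Mon, Sun): 62 × 2 = 124.
The 2 extra days are Thu, Fri — none qualify.
Total: 124 + 0 = 124.

124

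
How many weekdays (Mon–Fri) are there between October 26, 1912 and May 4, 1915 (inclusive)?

657 weekdays

October 26, 1912 is a Saturday.
From October 26, 1912 to May 4, 1915 is 921 days inclusive.
921 = 7 × 131 + 4, so there are 131 full weeks plus 4 extra days.
Each full week contributes 5 weekdays (Mon–Fri): 131 × 5 = 655.
The 4 extra days are Saturday, Sunday, Monday, Tuesday — 2 of them qualify.
Total: 655 + 2 = 657.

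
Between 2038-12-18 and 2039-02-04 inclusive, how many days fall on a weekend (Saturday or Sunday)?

14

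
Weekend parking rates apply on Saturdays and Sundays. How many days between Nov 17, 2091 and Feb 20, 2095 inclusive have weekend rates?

Nov 17, 2091 is a Saturday.
The range spans 1192 days (inclusive of both endpoints).
1192 = 7 × 170 + 2, so there are 170 full weeks plus 2 extra days.
Each full week contributes 2 weekend days (Sat, Sun): 170 × 2 = 340.
The 2 extra days are Saturday, Sunday — 2 of them qualify.
Total: 340 + 2 = 342.

342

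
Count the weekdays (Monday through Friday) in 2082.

261 weekdays

2082-01-01 is a Thursday.
That's 365 days from start to end, counting both.
365 = 7 × 52 + 1, so there are 52 full weeks plus 1 extra day.
Each full week contributes 5 weekdays (Mon–Fri): 52 × 5 = 260.
The 1 extra day is Thu — 1 of them qualifies.
Total: 260 + 1 = 261.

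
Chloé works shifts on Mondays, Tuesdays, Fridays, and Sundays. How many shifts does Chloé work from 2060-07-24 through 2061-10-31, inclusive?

266

2060-07-24 is a Saturday.
That's 465 days from start to end, counting both.
465 = 7 × 66 + 3, so there are 66 full weeks plus 3 extra days.
Each full week contributes 4 days from the set (Mon, Tue, Fri, Sun): 66 × 4 = 264.
The 3 extra days are Saturday, Sunday, Monday — 2 of them qualify.
Total: 264 + 2 = 266.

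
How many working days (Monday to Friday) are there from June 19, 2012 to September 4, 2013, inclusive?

June 19, 2012 is a Tuesday.
The range spans 443 days (inclusive of both endpoints).
443 = 7 × 63 + 2, so there are 63 full weeks plus 2 extra days.
Each full week contributes 5 weekdays (Mon–Fri): 63 × 5 = 315.
The 2 extra days are Tuesday, Wednesday — 2 of them qualify.
Total: 315 + 2 = 317.

317 weekdays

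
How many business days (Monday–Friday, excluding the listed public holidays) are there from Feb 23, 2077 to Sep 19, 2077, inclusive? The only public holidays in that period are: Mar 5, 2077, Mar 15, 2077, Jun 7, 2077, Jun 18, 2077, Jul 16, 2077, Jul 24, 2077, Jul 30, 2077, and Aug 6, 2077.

Feb 23, 2077 is a Tuesday.
The range spans 209 days (inclusive of both endpoints).
209 = 7 × 29 + 6, so there are 29 full weeks plus 6 extra days.
Each full week contributes 5 weekdays (Mon–Fri): 29 × 5 = 145.
The 6 extra days are Tuesday, Wednesday, Thursday, Friday, Saturday, Sunday — 4 of them qualify.
Total: 145 + 4 = 149.
Holidays: Mar 5, 2077 (Fri); Mar 15, 2077 (Mon); Jun 7, 2077 (Mon); Jun 18, 2077 (Fri); Jul 16, 2077 (Fri); Jul 24, 2077 (Sat); Jul 30, 2077 (Fri); Aug 6, 2077 (Fri).
7 of the 8 holidays fall on weekdays; the rest are weekends and were already excluded.
Business days: 149 − 7 = 142.

142 business days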